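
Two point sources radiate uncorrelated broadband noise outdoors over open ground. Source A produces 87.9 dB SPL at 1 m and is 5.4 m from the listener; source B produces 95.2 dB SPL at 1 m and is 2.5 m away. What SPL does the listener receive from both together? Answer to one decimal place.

At the listener: L_A = 87.9 − 20·log₁₀(5.4) = 73.25 dB; L_B = 95.2 − 20·log₁₀(2.5) = 87.24 dB.
Combined: 10·log₁₀(10^(73.25/10)+10^(87.24/10)) = 87.4 dB SPL.

87.4 dB SPL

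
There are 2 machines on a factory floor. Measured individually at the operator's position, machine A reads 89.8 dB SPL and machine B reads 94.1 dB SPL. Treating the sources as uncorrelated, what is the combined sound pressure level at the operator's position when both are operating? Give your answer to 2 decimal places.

95.47 dB SPL

Uncorrelated sources add in intensity (power), not in dB.
L_total = 10·log₁₀(10^(89.8/10) + 10^(94.1/10)) = 10·log₁₀(3525000000) = 95.47 dB SPL.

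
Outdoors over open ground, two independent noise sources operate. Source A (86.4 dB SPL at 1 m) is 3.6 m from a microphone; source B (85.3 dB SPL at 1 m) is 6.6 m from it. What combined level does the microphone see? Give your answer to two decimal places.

At the listener: L_A = 86.4 − 20·log₁₀(3.6) = 75.274 dB; L_B = 85.3 − 20·log₁₀(6.6) = 68.909 dB.
Combined: 10·log₁₀(10^(75.274/10)+10^(68.909/10)) = 76.18 dB SPL.

76.18 dB SPL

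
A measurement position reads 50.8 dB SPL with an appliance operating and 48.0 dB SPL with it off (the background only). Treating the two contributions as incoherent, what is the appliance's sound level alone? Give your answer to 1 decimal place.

Background correction is a power subtraction:
L_src = 10·log₁₀(10^(50.8/10) − 10^(48.0/10)) = 10·log₁₀(57130) = 47.6 dB SPL.

47.6 dB SPL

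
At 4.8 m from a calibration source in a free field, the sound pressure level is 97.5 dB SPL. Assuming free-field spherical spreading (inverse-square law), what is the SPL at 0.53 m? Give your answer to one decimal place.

For a point source in a free field, ΔL = −20·log₁₀(d₂/d₁).
ΔL = −20·log₁₀(0.53/4.8) = 19.14 dB, so L₂ = 97.5 + (19.14) = 116.6 dB SPL.

116.6 dB SPL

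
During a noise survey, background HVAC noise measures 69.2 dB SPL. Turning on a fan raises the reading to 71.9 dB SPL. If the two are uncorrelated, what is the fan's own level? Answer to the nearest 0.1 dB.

68.6 dB SPL

Subtract intensities: L_src = 10·log₁₀(10^(L_total/10) − 10^(L_bg/10)).
L_src = 10·log₁₀(10^(71.9/10) − 10^(69.2/10)) = 10·log₁₀(7171000) = 68.6 dB SPL.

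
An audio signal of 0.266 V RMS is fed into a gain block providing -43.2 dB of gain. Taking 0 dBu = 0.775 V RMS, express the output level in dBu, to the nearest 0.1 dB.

-52.5 dBu

Input level: 20·log₁₀(0.266/0.775) = -9.29 dBu.
Output: -9.29 − 43.2 = -52.5 dBu.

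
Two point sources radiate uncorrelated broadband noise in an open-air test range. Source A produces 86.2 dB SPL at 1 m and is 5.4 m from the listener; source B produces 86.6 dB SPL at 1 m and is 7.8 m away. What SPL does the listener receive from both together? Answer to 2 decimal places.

73.39 dB SPL

At the listener: L_A = 86.2 − 20·log₁₀(5.4) = 71.552 dB; L_B = 86.6 − 20·log₁₀(7.8) = 68.758 dB.
Combined: 10·log₁₀(10^(71.552/10)+10^(68.758/10)) = 73.39 dB SPL.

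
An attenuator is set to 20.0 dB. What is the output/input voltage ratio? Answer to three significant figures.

0.100

Voltage ratio = 10^(dB/20).
10^(-20.0/20) = 10^(-1.000) = 0.100.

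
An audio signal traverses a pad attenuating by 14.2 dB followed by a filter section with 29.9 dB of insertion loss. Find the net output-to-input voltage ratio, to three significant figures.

Net gain = (−14.2) + (−29.9) = -44.1 dB.
Voltage ratio = 10^(-44.1/20) = 0.00624.

0.00624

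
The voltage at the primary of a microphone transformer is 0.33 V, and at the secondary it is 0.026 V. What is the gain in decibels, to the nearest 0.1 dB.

Voltage is an amplitude quantity, so gain = 20·log₁₀(V_out/V_in).
20·log₁₀(0.026/0.33) = 20·log₁₀(0.07879) = -22.1 dB.

-22.1 dB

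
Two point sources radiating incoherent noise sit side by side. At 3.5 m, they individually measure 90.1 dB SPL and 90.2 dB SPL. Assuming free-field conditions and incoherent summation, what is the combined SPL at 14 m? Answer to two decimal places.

Combined at 3.5 m: 10·log₁₀(10^(90.1/10)+10^(90.2/10)) = 93.161 dB SPL.
Then apply −20·log₁₀(14/3.5) = -12.041 dB → 81.12 dB SPL.

81.12 dB SPL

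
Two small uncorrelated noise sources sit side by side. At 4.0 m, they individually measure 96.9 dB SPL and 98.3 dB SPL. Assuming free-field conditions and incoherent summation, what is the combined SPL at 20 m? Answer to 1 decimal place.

86.7 dB SPL

Combined at 4.0 m: 10·log₁₀(10^(96.9/10)+10^(98.3/10)) = 100.67 dB SPL.
Then apply −20·log₁₀(20/4.0) = -13.98 dB → 86.7 dB SPL.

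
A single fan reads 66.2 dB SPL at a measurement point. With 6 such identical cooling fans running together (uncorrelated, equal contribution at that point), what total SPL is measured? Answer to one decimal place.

6 equal incoherent sources raise the level by 10·log₁₀(6) = 7.78 dB.
L_total = 66.2 + 7.78 = 74.0 dB SPL.

74.0 dB SPL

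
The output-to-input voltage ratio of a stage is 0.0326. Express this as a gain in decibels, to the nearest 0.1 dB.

For a voltage ratio, dB = 20·log₁₀(V₂/V₁).
20·log₁₀(0.0326) = -29.7 dB.

-29.7 dB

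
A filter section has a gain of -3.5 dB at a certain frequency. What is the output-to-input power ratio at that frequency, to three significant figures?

0.447

Power ratio = 10^(dB/10).
10^(-3.5/10) = 10^(-0.3500) = 0.447.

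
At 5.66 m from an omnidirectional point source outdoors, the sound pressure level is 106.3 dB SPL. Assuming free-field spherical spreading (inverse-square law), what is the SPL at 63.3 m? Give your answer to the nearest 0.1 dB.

Inverse-square spreading gives ΔL = −20·log₁₀(d₂/d₁).
ΔL = −20·log₁₀(63.3/5.66) = -20.97 dB, so L₂ = 106.3 + (-20.97) = 85.3 dB SPL.

85.3 dB SPL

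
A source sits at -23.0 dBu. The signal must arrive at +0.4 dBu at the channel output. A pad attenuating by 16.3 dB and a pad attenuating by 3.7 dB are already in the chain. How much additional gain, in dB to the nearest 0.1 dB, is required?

43.4 dB

The required make-up gain is the shortfall in the dB sum.
G = +0.4 − (-23.0) + 16.3 + 3.7 = 43.4 dB.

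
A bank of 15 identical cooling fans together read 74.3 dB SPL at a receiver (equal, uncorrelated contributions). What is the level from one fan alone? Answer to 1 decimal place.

15 equal incoherent sources add 10·log₁₀(15) = 11.76 dB over one source.
L_one = 74.3 − 11.76 = 62.5 dB SPL.

62.5 dB SPL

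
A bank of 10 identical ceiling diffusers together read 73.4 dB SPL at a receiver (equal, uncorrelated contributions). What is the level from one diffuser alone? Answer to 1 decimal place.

63.4 dB SPL

10 equal incoherent sources add 10·log₁₀(10) = 10.00 dB over one source.
L_one = 73.4 − 10.00 = 63.4 dB SPL.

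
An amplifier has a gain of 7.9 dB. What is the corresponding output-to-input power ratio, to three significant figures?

Power ratio = 10^(dB/10).
10^(7.9/10) = 10^(0.7900) = 6.17.

6.17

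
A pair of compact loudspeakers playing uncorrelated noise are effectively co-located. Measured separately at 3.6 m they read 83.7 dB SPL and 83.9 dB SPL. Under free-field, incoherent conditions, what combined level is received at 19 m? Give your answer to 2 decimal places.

72.36 dB SPL

Combined at 3.6 m: 10·log₁₀(10^(83.7/10)+10^(83.9/10)) = 86.811 dB SPL.
Then apply −20·log₁₀(19/3.6) = -14.449 dB → 72.36 dB SPL.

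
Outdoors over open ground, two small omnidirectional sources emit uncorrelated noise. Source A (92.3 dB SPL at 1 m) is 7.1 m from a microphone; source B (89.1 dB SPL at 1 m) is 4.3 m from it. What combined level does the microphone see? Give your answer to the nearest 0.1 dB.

At the listener: L_A = 92.3 − 20·log₁₀(7.1) = 75.27 dB; L_B = 89.1 − 20·log₁₀(4.3) = 76.43 dB.
Combined: 10·log₁₀(10^(75.27/10)+10^(76.43/10)) = 78.9 dB SPL.

78.9 dB SPL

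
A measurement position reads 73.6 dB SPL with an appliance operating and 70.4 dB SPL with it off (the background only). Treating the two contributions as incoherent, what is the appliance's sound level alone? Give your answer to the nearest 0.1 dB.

70.8 dB SPL

Subtract intensities: L_src = 10·log₁₀(10^(L_total/10) − 10^(L_bg/10)).
L_src = 10·log₁₀(10^(73.6/10) − 10^(70.4/10)) = 10·log₁₀(11940000) = 70.8 dB SPL.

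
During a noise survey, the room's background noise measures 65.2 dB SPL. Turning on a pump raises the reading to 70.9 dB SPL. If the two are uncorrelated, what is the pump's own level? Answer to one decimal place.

Subtract intensities: L_src = 10·log₁₀(10^(L_total/10) − 10^(L_bg/10)).
L_src = 10·log₁₀(10^(70.9/10) − 10^(65.2/10)) = 10·log₁₀(8991000) = 69.5 dB SPL.

69.5 dB SPL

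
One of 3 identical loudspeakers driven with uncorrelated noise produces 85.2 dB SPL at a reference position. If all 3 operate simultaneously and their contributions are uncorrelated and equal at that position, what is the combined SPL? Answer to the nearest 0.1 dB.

3 equal incoherent sources raise the level by 10·log₁₀(3) = 4.77 dB.
L_total = 85.2 + 4.77 = 90.0 dB SPL.

90.0 dB SPL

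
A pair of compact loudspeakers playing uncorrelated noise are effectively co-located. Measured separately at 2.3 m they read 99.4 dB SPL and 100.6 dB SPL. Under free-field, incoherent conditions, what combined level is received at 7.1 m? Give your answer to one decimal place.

Combined at 2.3 m: 10·log₁₀(10^(99.4/10)+10^(100.6/10)) = 103.05 dB SPL.
Then apply −20·log₁₀(7.1/2.3) = -9.79 dB → 93.3 dB SPL.

93.3 dB SPL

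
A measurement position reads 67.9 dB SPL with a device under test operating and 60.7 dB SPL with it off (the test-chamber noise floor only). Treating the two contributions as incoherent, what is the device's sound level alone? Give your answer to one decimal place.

Subtract intensities: L_src = 10·log₁₀(10^(L_total/10) − 10^(L_bg/10)).
L_src = 10·log₁₀(10^(67.9/10) − 10^(60.7/10)) = 10·log₁₀(4991000) = 67.0 dB SPL.

67.0 dB SPL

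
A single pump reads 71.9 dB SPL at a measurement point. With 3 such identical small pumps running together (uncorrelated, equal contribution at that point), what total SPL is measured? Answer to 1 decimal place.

76.7 dB SPL

3 equal incoherent sources raise the level by 10·log₁₀(3) = 4.77 dB.
L_total = 71.9 + 4.77 = 76.7 dB SPL.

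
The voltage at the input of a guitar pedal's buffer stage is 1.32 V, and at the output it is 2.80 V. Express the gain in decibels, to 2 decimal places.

For a voltage ratio, dB = 20·log₁₀(V₂/V₁).
20·log₁₀(2.80/1.32) = 20·log₁₀(2.121) = 6.53 dB.

6.53 dB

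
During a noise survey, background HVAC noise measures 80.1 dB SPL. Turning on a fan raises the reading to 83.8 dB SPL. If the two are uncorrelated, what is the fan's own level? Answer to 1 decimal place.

81.4 dB SPL

Remove the background by subtracting linear intensities:
L_src = 10·log₁₀(10^(83.8/10) − 10^(80.1/10)) = 10·log₁₀(137600000) = 81.4 dB SPL.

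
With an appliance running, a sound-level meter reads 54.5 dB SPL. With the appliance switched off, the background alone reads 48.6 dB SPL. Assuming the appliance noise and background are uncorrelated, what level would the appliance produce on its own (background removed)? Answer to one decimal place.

Subtract intensities: L_src = 10·log₁₀(10^(L_total/10) − 10^(L_bg/10)).
L_src = 10·log₁₀(10^(54.5/10) − 10^(48.6/10)) = 10·log₁₀(209400) = 53.2 dB SPL.

53.2 dB SPL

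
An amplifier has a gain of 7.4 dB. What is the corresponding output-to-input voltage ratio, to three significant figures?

Voltage ratio = 10^(dB/20).
10^(7.4/20) = 10^(0.3700) = 2.34.

2.34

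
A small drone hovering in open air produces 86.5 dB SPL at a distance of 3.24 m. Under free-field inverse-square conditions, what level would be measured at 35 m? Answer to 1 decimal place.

65.8 dB SPL

For a point source in a free field, ΔL = −20·log₁₀(d₂/d₁).
ΔL = −20·log₁₀(35/3.24) = -20.67 dB, so L₂ = 86.5 + (-20.67) = 65.8 dB SPL.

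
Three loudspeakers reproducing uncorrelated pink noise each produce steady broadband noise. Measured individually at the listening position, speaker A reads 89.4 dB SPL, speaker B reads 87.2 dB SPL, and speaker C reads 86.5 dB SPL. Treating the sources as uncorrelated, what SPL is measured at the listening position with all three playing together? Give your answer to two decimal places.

92.65 dB SPL

Add the sources as powers (linear), then convert back to dB:
L_total = 10·log₁₀(10^(89.4/10) + 10^(87.2/10) + 10^(86.5/10)) = 10·log₁₀(1842000000) = 92.65 dB SPL.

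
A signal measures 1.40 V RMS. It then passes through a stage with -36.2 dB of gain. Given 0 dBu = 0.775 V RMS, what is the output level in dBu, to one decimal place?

Input level: 20·log₁₀(1.40/0.775) = 5.14 dBu.
Output: 5.14 − 36.2 = -31.1 dBu.

-31.1 dBu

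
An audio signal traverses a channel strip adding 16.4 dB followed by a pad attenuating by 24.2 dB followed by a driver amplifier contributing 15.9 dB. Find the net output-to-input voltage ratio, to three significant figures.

Net gain = 16.4 + (−24.2) + 15.9 = 8.1 dB.
Voltage ratio = 10^(8.1/20) = 2.54.

2.54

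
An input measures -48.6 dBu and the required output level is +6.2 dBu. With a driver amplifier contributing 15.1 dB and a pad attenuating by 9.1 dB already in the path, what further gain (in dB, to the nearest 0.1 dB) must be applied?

48.8 dB

The required make-up gain is the shortfall in the dB sum.
G = +6.2 − (-48.6) − 15.1 + 9.1 = 48.8 dB.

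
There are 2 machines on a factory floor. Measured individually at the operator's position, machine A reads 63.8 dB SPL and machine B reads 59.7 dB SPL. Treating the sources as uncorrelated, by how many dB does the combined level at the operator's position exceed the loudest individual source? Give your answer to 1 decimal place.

1.4 dB

Add the sources as powers (linear), then convert back to dB:
L_total = 10·log₁₀(10^(63.8/10) + 10^(59.7/10)) = 65.23 dB SPL.
Excess over the loudest (63.8 dB): 65.23 − 63.8 = 1.4 dB.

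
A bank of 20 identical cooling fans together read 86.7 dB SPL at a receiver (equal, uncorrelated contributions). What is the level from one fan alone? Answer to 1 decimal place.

20 equal incoherent sources add 10·log₁₀(20) = 13.01 dB over one source.
L_one = 86.7 − 13.01 = 73.7 dB SPL.

73.7 dB SPL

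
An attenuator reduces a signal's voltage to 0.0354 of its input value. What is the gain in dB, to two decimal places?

-29.02 dB

Voltage is an amplitude quantity, so gain = 20·log₁₀(V_out/V_in).
20·log₁₀(0.0354) = -29.02 dB.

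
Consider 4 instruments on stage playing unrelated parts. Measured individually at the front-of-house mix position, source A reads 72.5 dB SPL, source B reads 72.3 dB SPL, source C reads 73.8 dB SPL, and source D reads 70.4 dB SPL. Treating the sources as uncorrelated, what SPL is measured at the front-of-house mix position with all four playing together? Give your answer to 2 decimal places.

78.43 dB SPL

Add the sources as powers (linear), then convert back to dB:
L_total = 10·log₁₀(10^(72.5/10) + 10^(72.3/10) + 10^(73.8/10) + 10^(70.4/10)) = 10·log₁₀(69720000) = 78.43 dB SPL.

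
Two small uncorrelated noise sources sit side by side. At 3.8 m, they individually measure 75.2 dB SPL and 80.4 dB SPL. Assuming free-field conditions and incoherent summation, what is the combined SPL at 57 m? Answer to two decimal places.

58.02 dB SPL

Combined at 3.8 m: 10·log₁₀(10^(75.2/10)+10^(80.4/10)) = 81.546 dB SPL.
Then apply −20·log₁₀(57/3.8) = -23.522 dB → 58.02 dB SPL.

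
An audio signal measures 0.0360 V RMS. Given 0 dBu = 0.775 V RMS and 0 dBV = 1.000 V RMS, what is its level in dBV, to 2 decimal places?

-28.87 dBV

dBV = 20·log₁₀(V / 1.000 V).
20·log₁₀(0.0360/1.000) = -28.87 dBV.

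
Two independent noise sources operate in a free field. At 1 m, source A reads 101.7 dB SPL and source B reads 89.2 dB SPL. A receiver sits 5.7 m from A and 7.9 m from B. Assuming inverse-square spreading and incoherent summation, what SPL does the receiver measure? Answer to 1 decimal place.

86.7 dB SPL

At the listener: L_A = 101.7 − 20·log₁₀(5.7) = 86.58 dB; L_B = 89.2 − 20·log₁₀(7.9) = 71.25 dB.
Combined: 10·log₁₀(10^(86.58/10)+10^(71.25/10)) = 86.7 dB SPL.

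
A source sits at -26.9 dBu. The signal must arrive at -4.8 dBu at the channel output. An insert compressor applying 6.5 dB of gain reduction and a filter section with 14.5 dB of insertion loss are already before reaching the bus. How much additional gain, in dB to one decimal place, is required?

The required make-up gain is the shortfall in the dB sum.
G = -4.8 − (-26.9) + 6.5 + 14.5 = 43.1 dB.

43.1 dB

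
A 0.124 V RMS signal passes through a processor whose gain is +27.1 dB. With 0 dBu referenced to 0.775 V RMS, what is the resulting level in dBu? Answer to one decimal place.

Input level: 20·log₁₀(0.124/0.775) = -15.92 dBu.
Output: -15.92 + 27.1 = +11.2 dBu.

+11.2 dBu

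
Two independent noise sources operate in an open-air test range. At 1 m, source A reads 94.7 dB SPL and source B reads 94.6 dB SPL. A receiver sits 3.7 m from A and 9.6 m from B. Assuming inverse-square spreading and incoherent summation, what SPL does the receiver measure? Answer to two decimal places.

At the listener: L_A = 94.7 − 20·log₁₀(3.7) = 83.336 dB; L_B = 94.6 − 20·log₁₀(9.6) = 74.955 dB.
Combined: 10·log₁₀(10^(83.336/10)+10^(74.955/10)) = 83.92 dB SPL.

83.92 dB SPL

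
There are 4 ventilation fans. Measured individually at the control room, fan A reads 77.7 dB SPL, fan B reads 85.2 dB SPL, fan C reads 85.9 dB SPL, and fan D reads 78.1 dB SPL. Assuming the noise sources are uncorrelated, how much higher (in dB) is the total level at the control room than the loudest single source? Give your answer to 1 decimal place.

Incoherent sources sum as intensities:
L_total = 10·log₁₀(10^(77.7/10) + 10^(85.2/10) + 10^(85.9/10) + 10^(78.1/10)) = 89.26 dB SPL.
Excess over the loudest (85.9 dB): 89.26 − 85.9 = 3.4 dB.

3.4 dB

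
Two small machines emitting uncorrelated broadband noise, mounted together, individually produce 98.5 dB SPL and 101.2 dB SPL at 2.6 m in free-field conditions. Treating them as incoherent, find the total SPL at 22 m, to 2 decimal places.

84.52 dB SPL

Combined at 2.6 m: 10·log₁₀(10^(98.5/10)+10^(101.2/10)) = 103.067 dB SPL.
Then apply −20·log₁₀(22/2.6) = -18.549 dB → 84.52 dB SPL.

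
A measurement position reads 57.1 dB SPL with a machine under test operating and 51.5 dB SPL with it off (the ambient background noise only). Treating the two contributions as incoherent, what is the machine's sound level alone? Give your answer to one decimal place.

Subtract intensities: L_src = 10·log₁₀(10^(L_total/10) − 10^(L_bg/10)).
L_src = 10·log₁₀(10^(57.1/10) − 10^(51.5/10)) = 10·log₁₀(371600) = 55.7 dB SPL.

55.7 dB SPL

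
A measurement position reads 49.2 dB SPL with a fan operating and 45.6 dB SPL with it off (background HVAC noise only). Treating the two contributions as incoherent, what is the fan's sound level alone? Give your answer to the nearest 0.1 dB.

Subtract intensities: L_src = 10·log₁₀(10^(L_total/10) − 10^(L_bg/10)).
L_src = 10·log₁₀(10^(49.2/10) − 10^(45.6/10)) = 10·log₁₀(46870) = 46.7 dB SPL.

46.7 dB SPL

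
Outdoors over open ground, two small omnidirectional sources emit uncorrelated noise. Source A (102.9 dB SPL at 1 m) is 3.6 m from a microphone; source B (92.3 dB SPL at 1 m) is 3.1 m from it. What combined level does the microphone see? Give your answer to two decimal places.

92.26 dB SPL

At the listener: L_A = 102.9 − 20·log₁₀(3.6) = 91.774 dB; L_B = 92.3 − 20·log₁₀(3.1) = 82.473 dB.
Combined: 10·log₁₀(10^(91.774/10)+10^(82.473/10)) = 92.26 dB SPL.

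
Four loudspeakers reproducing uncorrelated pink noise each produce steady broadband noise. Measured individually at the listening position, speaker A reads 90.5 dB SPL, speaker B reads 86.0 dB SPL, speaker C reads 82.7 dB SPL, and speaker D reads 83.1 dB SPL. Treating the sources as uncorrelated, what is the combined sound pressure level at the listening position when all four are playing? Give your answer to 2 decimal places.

Incoherent sources sum as intensities:
L_total = 10·log₁₀(10^(90.5/10) + 10^(86.0/10) + 10^(82.7/10) + 10^(83.1/10)) = 10·log₁₀(1911000000) = 92.81 dB SPL.

92.81 dB SPL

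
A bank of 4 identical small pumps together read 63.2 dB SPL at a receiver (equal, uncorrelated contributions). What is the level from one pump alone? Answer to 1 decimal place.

57.2 dB SPL

4 equal incoherent sources add 10·log₁₀(4) = 6.02 dB over one source.
L_one = 63.2 − 6.02 = 57.2 dB SPL.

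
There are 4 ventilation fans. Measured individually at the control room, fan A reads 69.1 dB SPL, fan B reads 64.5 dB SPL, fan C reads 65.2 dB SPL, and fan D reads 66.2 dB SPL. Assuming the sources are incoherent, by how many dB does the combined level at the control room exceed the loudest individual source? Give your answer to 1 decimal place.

Add the sources as powers (linear), then convert back to dB:
L_total = 10·log₁₀(10^(69.1/10) + 10^(64.5/10) + 10^(65.2/10) + 10^(66.2/10)) = 72.65 dB SPL.
Excess over the loudest (69.1 dB): 72.65 − 69.1 = 3.6 dB.

3.6 dB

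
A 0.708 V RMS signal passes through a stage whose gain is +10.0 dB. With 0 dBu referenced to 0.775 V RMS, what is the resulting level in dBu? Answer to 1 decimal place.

+9.2 dBu

Input level: 20·log₁₀(0.708/0.775) = -0.79 dBu.
Output: -0.79 + 10.0 = +9.2 dBu.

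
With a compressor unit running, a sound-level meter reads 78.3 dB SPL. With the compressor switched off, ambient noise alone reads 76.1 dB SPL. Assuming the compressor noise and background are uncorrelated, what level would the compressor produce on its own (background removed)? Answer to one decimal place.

74.3 dB SPL

Remove the background by subtracting linear intensities:
L_src = 10·log₁₀(10^(78.3/10) − 10^(76.1/10)) = 10·log₁₀(26870000) = 74.3 dB SPL.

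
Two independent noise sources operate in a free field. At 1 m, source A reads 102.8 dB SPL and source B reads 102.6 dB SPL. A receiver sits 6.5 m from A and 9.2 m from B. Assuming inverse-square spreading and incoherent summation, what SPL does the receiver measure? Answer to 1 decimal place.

88.2 dB SPL

At the listener: L_A = 102.8 − 20·log₁₀(6.5) = 86.54 dB; L_B = 102.6 − 20·log₁₀(9.2) = 83.32 dB.
Combined: 10·log₁₀(10^(86.54/10)+10^(83.32/10)) = 88.2 dB SPL.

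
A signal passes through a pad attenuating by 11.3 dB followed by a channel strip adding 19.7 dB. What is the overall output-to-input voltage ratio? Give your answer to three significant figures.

Net gain = (−11.3) + 19.7 = 8.4 dB.
Voltage ratio = 10^(8.4/20) = 2.63.

2.63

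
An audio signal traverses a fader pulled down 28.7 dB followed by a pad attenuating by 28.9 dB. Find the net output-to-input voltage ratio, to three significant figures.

0.00132

Net gain = (−28.7) + (−28.9) = -57.6 dB.
Voltage ratio = 10^(-57.6/20) = 0.00132.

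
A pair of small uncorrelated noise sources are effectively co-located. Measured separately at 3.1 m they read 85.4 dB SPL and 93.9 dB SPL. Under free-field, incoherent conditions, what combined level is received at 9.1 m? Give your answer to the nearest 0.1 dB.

85.1 dB SPL

Combined at 3.1 m: 10·log₁₀(10^(85.4/10)+10^(93.9/10)) = 94.47 dB SPL.
Then apply −20·log₁₀(9.1/3.1) = -9.35 dB → 85.1 dB SPL.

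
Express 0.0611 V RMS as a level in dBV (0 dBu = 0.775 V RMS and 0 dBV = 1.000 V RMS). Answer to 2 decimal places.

dBV = 20·log₁₀(V / 1.000 V).
20·log₁₀(0.0611/1.000) = -24.28 dBV.

-24.28 dBV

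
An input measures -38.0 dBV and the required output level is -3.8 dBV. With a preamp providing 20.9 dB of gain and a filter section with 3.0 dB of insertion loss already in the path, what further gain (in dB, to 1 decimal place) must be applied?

The required make-up gain is the shortfall in the dB sum.
G = -3.8 − (-38.0) − 20.9 + 3.0 = 16.3 dB.

16.3 dB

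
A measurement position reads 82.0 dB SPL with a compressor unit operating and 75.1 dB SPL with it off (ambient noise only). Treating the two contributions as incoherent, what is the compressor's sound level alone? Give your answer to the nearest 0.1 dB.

81.0 dB SPL

Background correction is a power subtraction:
L_src = 10·log₁₀(10^(82.0/10) − 10^(75.1/10)) = 10·log₁₀(126100000) = 81.0 dB SPL.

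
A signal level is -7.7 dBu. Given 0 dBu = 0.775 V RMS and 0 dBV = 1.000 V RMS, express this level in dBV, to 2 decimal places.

-9.91 dBV

The offset between the scales is 20·log₁₀(0.775/1.000) = −2.214 dB.
So dBV = -7.7 − 2.214 = -9.91 dBV.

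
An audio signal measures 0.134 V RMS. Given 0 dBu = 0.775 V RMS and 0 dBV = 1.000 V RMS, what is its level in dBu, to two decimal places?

-15.24 dBu

dBu = 20·log₁₀(V / 0.775 V).
20·log₁₀(0.134/0.775) = -15.24 dBu.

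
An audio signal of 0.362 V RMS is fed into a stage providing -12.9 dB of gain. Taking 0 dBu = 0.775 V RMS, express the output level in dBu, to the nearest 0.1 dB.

-19.5 dBu

Input level: 20·log₁₀(0.362/0.775) = -6.61 dBu.
Output: -6.61 − 12.9 = -19.5 dBu.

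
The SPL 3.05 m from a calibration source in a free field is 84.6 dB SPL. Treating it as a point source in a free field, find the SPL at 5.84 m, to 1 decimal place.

79.0 dB SPL

Inverse-square spreading gives ΔL = −20·log₁₀(d₂/d₁).
ΔL = −20·log₁₀(5.84/3.05) = -5.64 dB, so L₂ = 84.6 + (-5.64) = 79.0 dB SPL.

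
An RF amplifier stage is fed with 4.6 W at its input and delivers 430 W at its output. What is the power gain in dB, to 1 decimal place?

For a power ratio, dB = 10·log₁₀(P₂/P₁).
10·log₁₀(430/4.6) = 10·log₁₀(93.48) = 19.7 dB.

19.7 dB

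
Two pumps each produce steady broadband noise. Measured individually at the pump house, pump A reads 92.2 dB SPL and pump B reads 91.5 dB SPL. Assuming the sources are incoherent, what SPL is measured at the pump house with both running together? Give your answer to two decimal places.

94.87 dB SPL

Incoherent sources sum as intensities:
L_total = 10·log₁₀(10^(92.2/10) + 10^(91.5/10)) = 10·log₁₀(3072000000) = 94.87 dB SPL.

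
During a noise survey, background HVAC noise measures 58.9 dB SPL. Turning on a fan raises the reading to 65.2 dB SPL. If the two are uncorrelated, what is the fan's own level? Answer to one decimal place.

64.0 dB SPL

Subtract intensities: L_src = 10·log₁₀(10^(L_total/10) − 10^(L_bg/10)).
L_src = 10·log₁₀(10^(65.2/10) − 10^(58.9/10)) = 10·log₁₀(2535000) = 64.0 dB SPL.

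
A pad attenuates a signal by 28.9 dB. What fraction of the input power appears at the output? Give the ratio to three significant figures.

Power ratio = 10^(dB/10).
10^(-28.9/10) = 10^(-2.890) = 0.00129.

0.00129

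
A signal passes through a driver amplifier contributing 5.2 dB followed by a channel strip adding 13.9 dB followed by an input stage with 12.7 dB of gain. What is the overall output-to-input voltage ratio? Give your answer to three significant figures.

Net gain = 5.2 + 13.9 + 12.7 = 31.8 dB.
Voltage ratio = 10^(31.8/20) = 38.9.

38.9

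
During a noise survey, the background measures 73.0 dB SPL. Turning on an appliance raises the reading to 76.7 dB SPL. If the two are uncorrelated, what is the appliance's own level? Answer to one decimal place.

Subtract intensities: L_src = 10·log₁₀(10^(L_total/10) − 10^(L_bg/10)).
L_src = 10·log₁₀(10^(76.7/10) − 10^(73.0/10)) = 10·log₁₀(26820000) = 74.3 dB SPL.

74.3 dB SPL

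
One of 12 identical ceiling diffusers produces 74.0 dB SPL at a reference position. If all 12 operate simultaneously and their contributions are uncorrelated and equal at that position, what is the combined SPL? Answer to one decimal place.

12 equal incoherent sources raise the level by 10·log₁₀(12) = 10.79 dB.
L_total = 74.0 + 10.79 = 84.8 dB SPL.

84.8 dB SPL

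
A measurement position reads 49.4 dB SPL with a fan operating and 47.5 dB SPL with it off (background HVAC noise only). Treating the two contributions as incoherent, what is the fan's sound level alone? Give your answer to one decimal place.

Remove the background by subtracting linear intensities:
L_src = 10·log₁₀(10^(49.4/10) − 10^(47.5/10)) = 10·log₁₀(30860) = 44.9 dB SPL.

44.9 dB SPL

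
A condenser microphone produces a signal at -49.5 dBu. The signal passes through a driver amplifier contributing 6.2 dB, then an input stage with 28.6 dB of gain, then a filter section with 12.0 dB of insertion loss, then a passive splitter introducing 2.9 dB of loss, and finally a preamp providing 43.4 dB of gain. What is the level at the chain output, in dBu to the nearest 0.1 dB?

Gain stages sum in dB:
-49.5 + 6.2 + 28.6 − 12.0 − 2.9 + 43.4 = +13.8 dBu.

+13.8 dBu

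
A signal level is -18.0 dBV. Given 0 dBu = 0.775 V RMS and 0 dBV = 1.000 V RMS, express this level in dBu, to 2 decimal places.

-15.79 dBu

The offset between the scales is 20·log₁₀(0.775/1.000) = −2.214 dB.
So dBu = -18.0 + 2.214 = -15.79 dBu.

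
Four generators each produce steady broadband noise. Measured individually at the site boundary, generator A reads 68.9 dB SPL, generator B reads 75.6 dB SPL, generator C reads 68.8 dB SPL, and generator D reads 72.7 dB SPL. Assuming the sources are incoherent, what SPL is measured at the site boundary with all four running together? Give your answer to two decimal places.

Incoherent sources sum as intensities:
L_total = 10·log₁₀(10^(68.9/10) + 10^(75.6/10) + 10^(68.8/10) + 10^(72.7/10)) = 10·log₁₀(70280000) = 78.47 dB SPL.

78.47 dB SPL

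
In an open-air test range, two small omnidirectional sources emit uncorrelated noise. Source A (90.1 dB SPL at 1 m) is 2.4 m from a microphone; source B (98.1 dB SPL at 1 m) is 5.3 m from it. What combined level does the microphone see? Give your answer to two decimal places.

At the listener: L_A = 90.1 − 20·log₁₀(2.4) = 82.496 dB; L_B = 98.1 − 20·log₁₀(5.3) = 83.614 dB.
Combined: 10·log₁₀(10^(82.496/10)+10^(83.614/10)) = 86.10 dB SPL.

86.10 dB SPL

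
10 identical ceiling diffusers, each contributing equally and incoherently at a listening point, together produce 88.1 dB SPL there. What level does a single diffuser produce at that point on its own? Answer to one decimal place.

10 equal incoherent sources add 10·log₁₀(10) = 10.00 dB over one source.
L_one = 88.1 − 10.00 = 78.1 dB SPL.

78.1 dB SPL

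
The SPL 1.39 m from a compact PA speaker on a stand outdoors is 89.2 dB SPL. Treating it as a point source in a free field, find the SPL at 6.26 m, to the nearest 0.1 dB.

76.1 dB SPL

Free-field point source: level drops by 20·log₁₀ of the distance ratio.
ΔL = −20·log₁₀(6.26/1.39) = -13.07 dB, so L₂ = 89.2 + (-13.07) = 76.1 dB SPL.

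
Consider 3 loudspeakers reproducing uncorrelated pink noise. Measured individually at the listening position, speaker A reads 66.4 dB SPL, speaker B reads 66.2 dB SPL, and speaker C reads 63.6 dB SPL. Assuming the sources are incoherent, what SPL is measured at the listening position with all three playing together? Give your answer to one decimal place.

70.3 dB SPL

Incoherent sources sum as intensities:
L_total = 10·log₁₀(10^(66.4/10) + 10^(66.2/10) + 10^(63.6/10)) = 10·log₁₀(10820000) = 70.3 dB SPL.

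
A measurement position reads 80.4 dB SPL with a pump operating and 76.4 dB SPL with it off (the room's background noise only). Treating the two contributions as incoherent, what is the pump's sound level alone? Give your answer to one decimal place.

Remove the background by subtracting linear intensities:
L_src = 10·log₁₀(10^(80.4/10) − 10^(76.4/10)) = 10·log₁₀(66000000) = 78.2 dB SPL.

78.2 dB SPL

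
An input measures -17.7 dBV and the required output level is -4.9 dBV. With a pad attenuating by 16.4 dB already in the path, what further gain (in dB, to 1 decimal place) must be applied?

The required make-up gain is the shortfall in the dB sum.
G = -4.9 − (-17.7) + 16.4 = 29.2 dB.

29.2 dB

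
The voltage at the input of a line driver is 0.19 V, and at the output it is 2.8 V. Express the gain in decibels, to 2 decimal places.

23.37 dB

Voltage ratio → dB uses the 20·log₁₀ form:
20·log₁₀(2.8/0.19) = 20·log₁₀(14.74) = 23.37 dB.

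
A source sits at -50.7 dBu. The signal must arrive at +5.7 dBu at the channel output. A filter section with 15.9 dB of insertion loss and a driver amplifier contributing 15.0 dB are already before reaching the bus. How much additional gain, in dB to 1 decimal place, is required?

57.3 dB

The required make-up gain is the shortfall in the dB sum.
G = +5.7 − (-50.7) + 15.9 − 15.0 = 57.3 dB.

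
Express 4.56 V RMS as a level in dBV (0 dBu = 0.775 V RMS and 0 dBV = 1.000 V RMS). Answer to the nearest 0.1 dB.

dBV = 20·log₁₀(V / 1.000 V).
20·log₁₀(4.56/1.000) = +13.2 dBV.

+13.2 dBV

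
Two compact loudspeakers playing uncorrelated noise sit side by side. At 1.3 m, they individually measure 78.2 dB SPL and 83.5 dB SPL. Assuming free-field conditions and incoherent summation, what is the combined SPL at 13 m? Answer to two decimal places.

64.62 dB SPL

Combined at 1.3 m: 10·log₁₀(10^(78.2/10)+10^(83.5/10)) = 84.623 dB SPL.
Then apply −20·log₁₀(13/1.3) = -20.000 dB → 64.62 dB SPL.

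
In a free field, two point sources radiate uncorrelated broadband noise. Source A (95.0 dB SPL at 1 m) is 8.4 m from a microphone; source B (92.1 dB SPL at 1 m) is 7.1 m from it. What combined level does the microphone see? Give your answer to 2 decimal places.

78.86 dB SPL

At the listener: L_A = 95.0 − 20·log₁₀(8.4) = 76.514 dB; L_B = 92.1 − 20·log₁₀(7.1) = 75.075 dB.
Combined: 10·log₁₀(10^(76.514/10)+10^(75.075/10)) = 78.86 dB SPL.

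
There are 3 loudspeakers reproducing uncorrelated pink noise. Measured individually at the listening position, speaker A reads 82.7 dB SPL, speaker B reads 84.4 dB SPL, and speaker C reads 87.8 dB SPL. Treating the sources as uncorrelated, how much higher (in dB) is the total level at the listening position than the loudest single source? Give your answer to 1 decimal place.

Uncorrelated sources add in intensity (power), not in dB.
L_total = 10·log₁₀(10^(82.7/10) + 10^(84.4/10) + 10^(87.8/10)) = 90.27 dB SPL.
Excess over the loudest (87.8 dB): 90.27 − 87.8 = 2.5 dB.

2.5 dB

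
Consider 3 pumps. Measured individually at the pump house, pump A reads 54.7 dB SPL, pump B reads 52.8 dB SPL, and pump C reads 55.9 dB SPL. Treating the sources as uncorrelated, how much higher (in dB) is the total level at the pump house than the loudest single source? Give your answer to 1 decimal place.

Uncorrelated sources add in intensity (power), not in dB.
L_total = 10·log₁₀(10^(54.7/10) + 10^(52.8/10) + 10^(55.9/10)) = 59.42 dB SPL.
Excess over the loudest (55.9 dB): 59.42 − 55.9 = 3.5 dB.

3.5 dB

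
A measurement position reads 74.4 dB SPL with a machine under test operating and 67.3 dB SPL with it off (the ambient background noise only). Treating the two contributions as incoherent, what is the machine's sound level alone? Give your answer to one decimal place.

Remove the background by subtracting linear intensities:
L_src = 10·log₁₀(10^(74.4/10) − 10^(67.3/10)) = 10·log₁₀(22170000) = 73.5 dB SPL.

73.5 dB SPL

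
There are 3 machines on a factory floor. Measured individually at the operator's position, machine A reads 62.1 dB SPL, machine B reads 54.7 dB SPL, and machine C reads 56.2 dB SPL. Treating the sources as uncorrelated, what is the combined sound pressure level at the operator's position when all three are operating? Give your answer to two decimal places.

63.68 dB SPL

Uncorrelated sources add in intensity (power), not in dB.
L_total = 10·log₁₀(10^(62.1/10) + 10^(54.7/10) + 10^(56.2/10)) = 10·log₁₀(2334000) = 63.68 dB SPL.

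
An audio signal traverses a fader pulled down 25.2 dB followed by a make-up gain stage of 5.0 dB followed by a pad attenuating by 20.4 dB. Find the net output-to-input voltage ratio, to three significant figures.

0.00933

Net gain = (−25.2) + 5.0 + (−20.4) = -40.6 dB.
Voltage ratio = 10^(-40.6/20) = 0.00933.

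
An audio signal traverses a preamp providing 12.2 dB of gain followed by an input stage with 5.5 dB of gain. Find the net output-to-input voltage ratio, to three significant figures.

Net gain = 12.2 + 5.5 = 17.7 dB.
Voltage ratio = 10^(17.7/20) = 7.67.

7.67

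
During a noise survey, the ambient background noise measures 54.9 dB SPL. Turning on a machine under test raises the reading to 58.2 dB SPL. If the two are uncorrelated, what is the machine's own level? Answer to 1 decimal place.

55.5 dB SPL

Subtract intensities: L_src = 10·log₁₀(10^(L_total/10) − 10^(L_bg/10)).
L_src = 10·log₁₀(10^(58.2/10) − 10^(54.9/10)) = 10·log₁₀(351700) = 55.5 dB SPL.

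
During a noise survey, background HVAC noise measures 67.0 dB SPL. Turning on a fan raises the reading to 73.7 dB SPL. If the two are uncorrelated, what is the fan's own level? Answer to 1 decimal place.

72.7 dB SPL

Subtract intensities: L_src = 10·log₁₀(10^(L_total/10) − 10^(L_bg/10)).
L_src = 10·log₁₀(10^(73.7/10) − 10^(67.0/10)) = 10·log₁₀(18430000) = 72.7 dB SPL.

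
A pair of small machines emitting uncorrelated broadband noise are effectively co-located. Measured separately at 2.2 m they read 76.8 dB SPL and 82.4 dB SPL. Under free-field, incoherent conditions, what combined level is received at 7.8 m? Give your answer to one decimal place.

Combined at 2.2 m: 10·log₁₀(10^(76.8/10)+10^(82.4/10)) = 83.46 dB SPL.
Then apply −20·log₁₀(7.8/2.2) = -10.99 dB → 72.5 dB SPL.

72.5 dB SPL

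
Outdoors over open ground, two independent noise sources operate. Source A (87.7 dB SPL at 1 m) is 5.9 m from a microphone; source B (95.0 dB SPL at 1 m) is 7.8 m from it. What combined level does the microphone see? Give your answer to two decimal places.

78.38 dB SPL

At the listener: L_A = 87.7 − 20·log₁₀(5.9) = 72.283 dB; L_B = 95.0 − 20·log₁₀(7.8) = 77.158 dB.
Combined: 10·log₁₀(10^(72.283/10)+10^(77.158/10)) = 78.38 dB SPL.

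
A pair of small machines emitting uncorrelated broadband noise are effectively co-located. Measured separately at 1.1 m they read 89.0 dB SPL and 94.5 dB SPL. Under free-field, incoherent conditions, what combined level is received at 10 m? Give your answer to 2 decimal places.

76.41 dB SPL

Combined at 1.1 m: 10·log₁₀(10^(89.0/10)+10^(94.5/10)) = 95.578 dB SPL.
Then apply −20·log₁₀(10/1.1) = -19.172 dB → 76.41 dB SPL.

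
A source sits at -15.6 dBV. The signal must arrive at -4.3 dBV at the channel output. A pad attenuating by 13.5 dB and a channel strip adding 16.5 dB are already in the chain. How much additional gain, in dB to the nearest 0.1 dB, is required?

8.3 dB

The required make-up gain is the shortfall in the dB sum.
G = -4.3 − (-15.6) + 13.5 − 16.5 = 8.3 dB.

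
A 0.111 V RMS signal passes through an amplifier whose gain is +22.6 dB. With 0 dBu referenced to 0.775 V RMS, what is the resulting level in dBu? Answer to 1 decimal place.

+5.7 dBu

Input level: 20·log₁₀(0.111/0.775) = -16.88 dBu.
Output: -16.88 + 22.6 = +5.7 dBu.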